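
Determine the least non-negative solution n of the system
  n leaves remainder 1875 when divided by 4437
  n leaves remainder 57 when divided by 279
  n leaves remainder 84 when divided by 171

2317989

gcd(4437, 279) = 9 and 9 | (57 − 1875), so the pair is consistent; merging gives n ≡ 117237 (mod 137547), where 137547 = lcm(4437, 279).
gcd(137547, 171) = 9 and 9 | (84 − 117237), so the pair is consistent; merging gives n ≡ 2317989 (mod 2613393), where 2613393 = lcm(137547, 171).
The solution is unique modulo lcm(4437, 279, 171) = 2613393.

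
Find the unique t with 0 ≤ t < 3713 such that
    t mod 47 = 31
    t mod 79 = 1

From t ≡ 31 (mod 47) write t = 31 + 47s. Substituting into t ≡ 1 (mod 79) gives 47s ≡ 49 (mod 79), and since 47⁻¹ ≡ 37 (mod 79), s ≡ 75. Hence t ≡ 31 + 47·75 = 3556 (mod 3713).

3556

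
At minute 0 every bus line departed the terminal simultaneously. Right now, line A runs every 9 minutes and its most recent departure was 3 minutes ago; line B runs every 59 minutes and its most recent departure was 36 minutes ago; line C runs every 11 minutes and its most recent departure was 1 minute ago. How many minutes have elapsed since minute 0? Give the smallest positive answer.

The moduli are pairwise coprime; N = 9·59·11 = 5841.
N/9 = 649; 649 ≡ 1 (mod 9), inverse 1.
N/59 = 99; 99 ≡ 40 (mod 59); 40·31 ≡ 1, so inverse 31.
N/11 = 531; 531 ≡ 3 (mod 11); 3·4 ≡ 1, so inverse 4.
t ≡ 3·649·1 + 36·99·31 + 1·531·4 = 114555.
114555 mod 5841 = 3576.

3576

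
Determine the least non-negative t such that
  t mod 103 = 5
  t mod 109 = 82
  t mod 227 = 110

793929

The moduli are pairwise coprime; N = 103·109·227 = 2548529.
N/103 = 24743; 24743 ≡ 23 (mod 103); 23·9 ≡ 1, so inverse 9.
N/109 = 23381; 23381 ≡ 55 (mod 109); 55·2 ≡ 1, so inverse 2.
N/227 = 11227; 11227 ≡ 104 (mod 227); 104·203 ≡ 1, so inverse 203.
t ≡ 5·24743·9 + 82·23381·2 + 110·11227·203 = 255646829.
255646829 mod 2548529 = 793929.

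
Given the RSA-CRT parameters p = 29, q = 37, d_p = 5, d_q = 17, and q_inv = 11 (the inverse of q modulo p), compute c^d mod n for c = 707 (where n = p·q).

768

m₁ = c^(d_p) mod p: c ≡ 11 (mod 29), and 11^5 mod 29 = 14.
m₂ = c^(d_q) mod q: c ≡ 4 (mod 37), and 4^17 mod 37 = 28.
h = q_inv·(m₁ − m₂) mod p = 11·(14 − 28) mod 29 = 20.
m = m₂ + h·q = 28 + 20·37 = 768.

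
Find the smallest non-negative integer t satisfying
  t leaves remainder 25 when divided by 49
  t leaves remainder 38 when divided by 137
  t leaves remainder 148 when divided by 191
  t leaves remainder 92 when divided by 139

153273446

From t ≡ 25 (mod 49) write t = 25 + 49s. Substituting into t ≡ 38 (mod 137) gives 49s ≡ 13 (mod 137), and since 49⁻¹ ≡ 14 (mod 137), s ≡ 45. Hence t ≡ 25 + 49·45 = 2230 (mod 6713).
From t ≡ 2230 (mod 6713) write t = 2230 + 6713s. Substituting into t ≡ 148 (mod 191) gives 6713s ≡ 19 (mod 191), and since 28⁻¹ ≡ 116 (mod 191), s ≡ 103. Hence t ≡ 2230 + 6713·103 = 693669 (mod 1282183).
From t ≡ 693669 (mod 1282183) write t = 693669 + 1282183s. Substituting into t ≡ 92 (mod 139) gives 1282183s ≡ 33 (mod 139), and since 47⁻¹ ≡ 71 (mod 139), s ≡ 119. Hence t ≡ 693669 + 1282183·119 = 153273446 (mod 178223437).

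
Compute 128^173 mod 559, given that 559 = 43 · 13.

Mod 43: 128 ≡ 42; by Fermat, exponent reduces to 173 mod 42 = 5; 42^5 ≡ 42 (mod 43).
Mod 13: 128 ≡ 11; by Fermat, exponent reduces to 173 mod 12 = 5; 11^5 ≡ 7 (mod 13).
Combine by CRT: x ≡ 42 (mod 43), x ≡ 7 (mod 13) ⇒ x ≡ 85 (mod 559).

85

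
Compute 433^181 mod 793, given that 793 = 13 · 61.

433

Mod 13: 433 ≡ 4; by Fermat, exponent reduces to 181 mod 12 = 1; 4^1 ≡ 4 (mod 13).
Mod 61: 433 ≡ 6; by Fermat, exponent reduces to 181 mod 60 = 1; 6^1 ≡ 6 (mod 61).
Combine by CRT: x ≡ 4 (mod 13), x ≡ 6 (mod 61) ⇒ x ≡ 433 (mod 793).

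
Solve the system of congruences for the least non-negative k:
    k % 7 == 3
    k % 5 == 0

From k ≡ 3 (mod 7) write k = 3 + 7t. Substituting into k ≡ 0 (mod 5) gives 7t ≡ 2 (mod 5), and since 2⁻¹ ≡ 3 (mod 5), t ≡ 1. Hence k ≡ 3 + 7·1 = 10 (mod 35).

10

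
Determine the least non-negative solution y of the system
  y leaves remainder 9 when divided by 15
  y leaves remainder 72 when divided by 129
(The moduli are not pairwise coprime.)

gcd(15, 129) = 3 and 3 | (72 − 9), so the pair is consistent; merging gives y ≡ 459 (mod 645), where 645 = lcm(15, 129).
The solution is unique modulo lcm(15, 129) = 645.

459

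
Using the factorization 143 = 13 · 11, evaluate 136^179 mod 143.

Mod 13: 136 ≡ 6; by Fermat, exponent reduces to 179 mod 12 = 11; 6^11 ≡ 11 (mod 13).
Mod 11: 136 ≡ 4; by Fermat, exponent reduces to 179 mod 10 = 9; 4^9 ≡ 3 (mod 11).
Combine by CRT: x ≡ 11 (mod 13), x ≡ 3 (mod 11) ⇒ x ≡ 102 (mod 143).

102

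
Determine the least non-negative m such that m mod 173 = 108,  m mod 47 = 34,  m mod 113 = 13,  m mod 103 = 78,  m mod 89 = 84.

171227896

From m ≡ 108 (mod 173) write m = 108 + 173t. Substituting into m ≡ 34 (mod 47) gives 173t ≡ 20 (mod 47), and since 32⁻¹ ≡ 25 (mod 47), t ≡ 30. Hence m ≡ 108 + 173·30 = 5298 (mod 8131).
From m ≡ 5298 (mod 8131) write m = 5298 + 8131t. Substituting into m ≡ 13 (mod 113) gives 8131t ≡ 26 (mod 113), and since 108⁻¹ ≡ 45 (mod 113), t ≡ 40. Hence m ≡ 5298 + 8131·40 = 330538 (mod 918803).
From m ≡ 330538 (mod 918803) write m = 330538 + 918803t. Substituting into m ≡ 78 (mod 103) gives 918803t ≡ 67 (mod 103), and since 43⁻¹ ≡ 12 (mod 103), t ≡ 83. Hence m ≡ 330538 + 918803·83 = 76591187 (mod 94636709).
From m ≡ 76591187 (mod 94636709) write m = 76591187 + 94636709t. Substituting into m ≡ 84 (mod 89) gives 94636709t ≡ 72 (mod 89), and since 72⁻¹ ≡ 68 (mod 89), t ≡ 1. Hence m ≡ 76591187 + 94636709·1 = 171227896 (mod 8422667101).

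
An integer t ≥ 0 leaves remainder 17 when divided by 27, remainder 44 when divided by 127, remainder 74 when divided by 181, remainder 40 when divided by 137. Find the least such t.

50262326

From t ≡ 17 (mod 27) write t = 17 + 27s. Substituting into t ≡ 44 (mod 127) gives 27s ≡ 27 (mod 127), and since 27⁻¹ ≡ 80 (mod 127), s ≡ 1. Hence t ≡ 17 + 27·1 = 44 (mod 3429).
From t ≡ 44 (mod 3429) write t = 44 + 3429s. Substituting into t ≡ 74 (mod 181) gives 3429s ≡ 30 (mod 181), and since 171⁻¹ ≡ 18 (mod 181), s ≡ 178. Hence t ≡ 44 + 3429·178 = 610406 (mod 620649).
From t ≡ 610406 (mod 620649) write t = 610406 + 620649s. Substituting into t ≡ 40 (mod 137) gives 620649s ≡ 106 (mod 137), and since 39⁻¹ ≡ 130 (mod 137), s ≡ 80. Hence t ≡ 610406 + 620649·80 = 50262326 (mod 85028913).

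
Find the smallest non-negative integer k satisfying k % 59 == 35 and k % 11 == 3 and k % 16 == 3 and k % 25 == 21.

From k ≡ 35 (mod 59) write k = 35 + 59t. Substituting into k ≡ 3 (mod 11) gives 59t ≡ 1 (mod 11), and since 4⁻¹ ≡ 3 (mod 11), t ≡ 3. Hence k ≡ 35 + 59·3 = 212 (mod 649).
From k ≡ 212 (mod 649) write k = 212 + 649t. Substituting into k ≡ 3 (mod 16) gives 649t ≡ 15 (mod 16), and since 9⁻¹ ≡ 9 (mod 16), t ≡ 7. Hence k ≡ 212 + 649·7 = 4755 (mod 10384).
From k ≡ 4755 (mod 10384) write k = 4755 + 10384t. Substituting into k ≡ 21 (mod 25) gives 10384t ≡ 16 (mod 25), and since 9⁻¹ ≡ 14 (mod 25), t ≡ 24. Hence k ≡ 4755 + 10384·24 = 253971 (mod 259600).

253971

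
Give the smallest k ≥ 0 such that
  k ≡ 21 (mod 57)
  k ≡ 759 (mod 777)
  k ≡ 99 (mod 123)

66027

gcd(57, 777) = 3 and 3 | (759 − 21), so the pair is consistent; merging gives k ≡ 6975 (mod 14763), where 14763 = lcm(57, 777).
gcd(14763, 123) = 3 and 3 | (99 − 6975), so the pair is consistent; merging gives k ≡ 66027 (mod 605283), where 605283 = lcm(14763, 123).
The solution is unique modulo lcm(57, 777, 123) = 605283.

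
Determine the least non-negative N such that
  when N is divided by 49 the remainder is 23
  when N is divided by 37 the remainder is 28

1101

From N ≡ 23 (mod 49) write N = 23 + 49t. Substituting into N ≡ 28 (mod 37) gives 49t ≡ 5 (mod 37), and since 12⁻¹ ≡ 34 (mod 37), t ≡ 22. Hence N ≡ 23 + 49·22 = 1101 (mod 1813).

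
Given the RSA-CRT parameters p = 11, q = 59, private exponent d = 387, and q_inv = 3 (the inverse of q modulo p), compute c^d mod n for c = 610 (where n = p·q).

d_p = d mod (p−1) = 387 mod 10 = 7; d_q = d mod (q−1) = 39.
m₁ = c^(d_p) mod p: c ≡ 5 (mod 11), and 5^7 mod 11 = 3.
m₂ = c^(d_q) mod q: c ≡ 20 (mod 59), and 20^39 mod 59 = 53.
h = q_inv·(m₁ − m₂) mod p = 3·(3 − 53) mod 11 = 4.
m = m₂ + h·q = 53 + 4·59 = 289.

289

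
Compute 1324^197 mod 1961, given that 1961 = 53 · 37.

1642

Mod 53: 1324 ≡ 52; by Fermat, exponent reduces to 197 mod 52 = 41; 52^41 ≡ 52 (mod 53).
Mod 37: 1324 ≡ 29; by Fermat, exponent reduces to 197 mod 36 = 17; 29^17 ≡ 14 (mod 37).
Combine by CRT: x ≡ 52 (mod 53), x ≡ 14 (mod 37) ⇒ x ≡ 1642 (mod 1961).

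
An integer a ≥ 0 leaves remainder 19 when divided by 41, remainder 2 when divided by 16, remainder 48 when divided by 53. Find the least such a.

2274

Combine the congruences pairwise.
From a ≡ 19 (mod 41) write a = 19 + 41t. Substituting into a ≡ 2 (mod 16) gives 41t ≡ 15 (mod 16), and since 9⁻¹ ≡ 9 (mod 16), t ≡ 7. Hence a ≡ 19 + 41·7 = 306 (mod 656).
From a ≡ 306 (mod 656) write a = 306 + 656t. Substituting into a ≡ 48 (mod 53) gives 656t ≡ 7 (mod 53), and since 20⁻¹ ≡ 8 (mod 53), t ≡ 3. Hence a ≡ 306 + 656·3 = 2274 (mod 34768).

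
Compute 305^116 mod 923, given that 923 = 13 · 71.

861

Mod 13: 305 ≡ 6; by Fermat, exponent reduces to 116 mod 12 = 8; 6^8 ≡ 3 (mod 13).
Mod 71: 305 ≡ 21; by Fermat, exponent reduces to 116 mod 70 = 46; 21^46 ≡ 9 (mod 71).
Combine by CRT: x ≡ 3 (mod 13), x ≡ 9 (mod 71) ⇒ x ≡ 861 (mod 923).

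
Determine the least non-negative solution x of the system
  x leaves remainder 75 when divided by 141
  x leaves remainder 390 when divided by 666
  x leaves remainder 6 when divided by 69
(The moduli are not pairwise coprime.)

87636

gcd(141, 666) = 3 and 3 | (390 − 75), so the pair is consistent; merging gives x ≡ 25032 (mod 31302), where 31302 = lcm(141, 666).
gcd(31302, 69) = 3 and 3 | (6 − 25032), so the pair is consistent; merging gives x ≡ 87636 (mod 719946), where 719946 = lcm(31302, 69).
The solution is unique modulo lcm(141, 666, 69) = 719946.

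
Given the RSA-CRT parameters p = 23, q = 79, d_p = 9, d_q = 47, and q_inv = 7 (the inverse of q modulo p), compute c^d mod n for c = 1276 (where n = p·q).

847

m₁ = c^(d_p) mod p: c ≡ 11 (mod 23), and 11^9 mod 23 = 19.
m₂ = c^(d_q) mod q: c ≡ 12 (mod 79), and 12^47 mod 79 = 57.
h = q_inv·(m₁ − m₂) mod p = 7·(19 − 57) mod 23 = 10.
m = m₂ + h·q = 57 + 10·79 = 847.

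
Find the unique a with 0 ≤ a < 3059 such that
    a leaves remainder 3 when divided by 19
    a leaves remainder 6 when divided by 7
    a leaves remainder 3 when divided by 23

440

Combine the congruences pairwise.
From a ≡ 3 (mod 19) write a = 3 + 19t. Substituting into a ≡ 6 (mod 7) gives 19t ≡ 3 (mod 7), and since 5⁻¹ ≡ 3 (mod 7), t ≡ 2. Hence a ≡ 3 + 19·2 = 41 (mod 133).
From a ≡ 41 (mod 133) write a = 41 + 133t. Substituting into a ≡ 3 (mod 23) gives 133t ≡ 8 (mod 23), and since 18⁻¹ ≡ 9 (mod 23), t ≡ 3. Hence a ≡ 41 + 133·3 = 440 (mod 3059).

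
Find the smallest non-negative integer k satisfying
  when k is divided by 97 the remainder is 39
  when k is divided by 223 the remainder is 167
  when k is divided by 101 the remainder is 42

The moduli are pairwise coprime; N = 97·223·101 = 2184731.
N/97 = 22523; 22523 ≡ 19 (mod 97); 19·46 ≡ 1, so inverse 46.
N/223 = 9797; 9797 ≡ 208 (mod 223); 208·104 ≡ 1, so inverse 104.
N/101 = 21631; 21631 ≡ 17 (mod 101); 17·6 ≡ 1, so inverse 6.
k ≡ 39·22523·46 + 167·9797·104 + 42·21631·6 = 216011570.
216011570 mod 2184731 = 1907932.

1907932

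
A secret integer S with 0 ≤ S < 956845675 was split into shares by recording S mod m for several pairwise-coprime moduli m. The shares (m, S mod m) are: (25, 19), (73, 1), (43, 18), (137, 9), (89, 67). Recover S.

From S ≡ 19 (mod 25) write S = 19 + 25t. Substituting into S ≡ 1 (mod 73) gives 25t ≡ 55 (mod 73), and since 25⁻¹ ≡ 38 (mod 73), t ≡ 46. Hence S ≡ 19 + 25·46 = 1169 (mod 1825).
From S ≡ 1169 (mod 1825) write S = 1169 + 1825t. Substituting into S ≡ 18 (mod 43) gives 1825t ≡ 10 (mod 43), and since 19⁻¹ ≡ 34 (mod 43), t ≡ 39. Hence S ≡ 1169 + 1825·39 = 72344 (mod 78475).
From S ≡ 72344 (mod 78475) write S = 72344 + 78475t. Substituting into S ≡ 9 (mod 137) gives 78475t ≡ 1 (mod 137), and since 111⁻¹ ≡ 79 (mod 137), t ≡ 79. Hence S ≡ 72344 + 78475·79 = 6271869 (mod 10751075).
From S ≡ 6271869 (mod 10751075) write S = 6271869 + 10751075t. Substituting into S ≡ 67 (mod 89) gives 10751075t ≡ 28 (mod 89), and since 53⁻¹ ≡ 42 (mod 89), t ≡ 19. Hence S ≡ 6271869 + 10751075·19 = 210542294 (mod 956845675).

210542294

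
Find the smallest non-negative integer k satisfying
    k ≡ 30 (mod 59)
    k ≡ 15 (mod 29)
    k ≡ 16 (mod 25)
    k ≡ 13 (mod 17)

488491

Combine the congruences pairwise.
From k ≡ 30 (mod 59) write k = 30 + 59t. Substituting into k ≡ 15 (mod 29) gives 59t ≡ 14 (mod 29), and since 1⁻¹ ≡ 1 (mod 29), t ≡ 14. Hence k ≡ 30 + 59·14 = 856 (mod 1711).
From k ≡ 856 (mod 1711) write k = 856 + 1711t. Substituting into k ≡ 16 (mod 25) gives 1711t ≡ 10 (mod 25), and since 11⁻¹ ≡ 16 (mod 25), t ≡ 10. Hence k ≡ 856 + 1711·10 = 17966 (mod 42775).
From k ≡ 17966 (mod 42775) write k = 17966 + 42775t. Substituting into k ≡ 13 (mod 17) gives 42775t ≡ 16 (mod 17), and since 3⁻¹ ≡ 6 (mod 17), t ≡ 11. Hence k ≡ 17966 + 42775·11 = 488491 (mod 727175).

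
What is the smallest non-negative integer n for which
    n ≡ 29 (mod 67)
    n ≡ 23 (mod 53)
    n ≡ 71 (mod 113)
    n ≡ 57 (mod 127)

From n ≡ 29 (mod 67) write n = 29 + 67t. Substituting into n ≡ 23 (mod 53) gives 67t ≡ 47 (mod 53), and since 14⁻¹ ≡ 19 (mod 53), t ≡ 45. Hence n ≡ 29 + 67·45 = 3044 (mod 3551).
From n ≡ 3044 (mod 3551) write n = 3044 + 3551t. Substituting into n ≡ 71 (mod 113) gives 3551t ≡ 78 (mod 113), and since 48⁻¹ ≡ 73 (mod 113), t ≡ 44. Hence n ≡ 3044 + 3551·44 = 159288 (mod 401263).
From n ≡ 159288 (mod 401263) write n = 159288 + 401263t. Substituting into n ≡ 57 (mod 127) gives 401263t ≡ 27 (mod 127), and since 70⁻¹ ≡ 49 (mod 127), t ≡ 53. Hence n ≡ 159288 + 401263·53 = 21426227 (mod 50960401).

21426227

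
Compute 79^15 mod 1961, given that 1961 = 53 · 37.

140

Mod 53: 79 ≡ 26; 26^15 ≡ 34 (mod 53).
Mod 37: 79 ≡ 5; 5^15 ≡ 29 (mod 37).
Combine by CRT: x ≡ 34 (mod 53), x ≡ 29 (mod 37) ⇒ x ≡ 140 (mod 1961).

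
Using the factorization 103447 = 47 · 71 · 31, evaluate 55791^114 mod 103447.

Mod 47: 55791 ≡ 2; by Fermat, exponent reduces to 114 mod 46 = 22; 2^22 ≡ 24 (mod 47).
Mod 71: 55791 ≡ 56; by Fermat, exponent reduces to 114 mod 70 = 44; 56^44 ≡ 60 (mod 71).
Mod 31: 55791 ≡ 22; by Fermat, exponent reduces to 114 mod 30 = 24; 22^24 ≡ 4 (mod 31).
Combine by CRT: x ≡ 24 (mod 47), x ≡ 60 (mod 71), x ≡ 4 (mod 31) ⇒ x ≡ 31655 (mod 103447).

31655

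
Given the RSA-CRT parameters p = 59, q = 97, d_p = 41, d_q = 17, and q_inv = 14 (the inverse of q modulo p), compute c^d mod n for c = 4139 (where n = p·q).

m₁ = c^(d_p) mod p: c ≡ 9 (mod 59), and 9^41 mod 59 = 17.
m₂ = c^(d_q) mod q: c ≡ 65 (mod 97), and 65^17 mod 97 = 44.
h = q_inv·(m₁ − m₂) mod p = 14·(17 − 44) mod 59 = 35.
m = m₂ + h·q = 44 + 35·97 = 3439.

3439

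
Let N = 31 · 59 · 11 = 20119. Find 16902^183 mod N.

Mod 31: 16902 ≡ 7; by Fermat, exponent reduces to 183 mod 30 = 3; 7^3 ≡ 2 (mod 31).
Mod 59: 16902 ≡ 28; by Fermat, exponent reduces to 183 mod 58 = 9; 28^9 ≡ 5 (mod 59).
Mod 11: 16902 ≡ 6; by Fermat, exponent reduces to 183 mod 10 = 3; 6^3 ≡ 7 (mod 11).
Combine by CRT: x ≡ 2 (mod 31), x ≡ 5 (mod 59), x ≡ 7 (mod 11) ⇒ x ≡ 5551 (mod 20119).

5551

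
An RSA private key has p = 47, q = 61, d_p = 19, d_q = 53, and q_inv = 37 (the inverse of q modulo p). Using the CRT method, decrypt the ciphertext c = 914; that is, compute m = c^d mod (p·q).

m₁ = c^(d_p) mod p: c ≡ 21 (mod 47), and 21^19 mod 47 = 28.
m₂ = c^(d_q) mod q: c ≡ 60 (mod 61), and 60^53 mod 61 = 60.
h = q_inv·(m₁ − m₂) mod p = 37·(28 − 60) mod 47 = 38.
m = m₂ + h·q = 60 + 38·61 = 2378.

2378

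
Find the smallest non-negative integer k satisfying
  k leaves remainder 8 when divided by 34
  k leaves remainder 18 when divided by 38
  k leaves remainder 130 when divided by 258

8644

gcd(34, 38) = 2 and 2 | (18 − 8), so the pair is consistent; merging gives k ≡ 246 (mod 646), where 646 = lcm(34, 38).
gcd(646, 258) = 2 and 2 | (130 − 246), so the pair is consistent; merging gives k ≡ 8644 (mod 83334), where 83334 = lcm(646, 258).
The solution is unique modulo lcm(34, 38, 258) = 83334.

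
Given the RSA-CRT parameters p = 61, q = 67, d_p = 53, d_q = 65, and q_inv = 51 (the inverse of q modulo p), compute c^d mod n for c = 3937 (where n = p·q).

3530

m₁ = c^(d_p) mod p: c ≡ 33 (mod 61), and 33^53 mod 61 = 53.
m₂ = c^(d_q) mod q: c ≡ 51 (mod 67), and 51^65 mod 67 = 46.
h = q_inv·(m₁ − m₂) mod p = 51·(53 − 46) mod 61 = 52.
m = m₂ + h·q = 46 + 52·67 = 3530.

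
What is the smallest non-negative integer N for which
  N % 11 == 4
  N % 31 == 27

Combine the congruences pairwise.
From N ≡ 4 (mod 11) write N = 4 + 11t. Substituting into N ≡ 27 (mod 31) gives 11t ≡ 23 (mod 31), and since 11⁻¹ ≡ 17 (mod 31), t ≡ 19. Hence N ≡ 4 + 11·19 = 213 (mod 341).

213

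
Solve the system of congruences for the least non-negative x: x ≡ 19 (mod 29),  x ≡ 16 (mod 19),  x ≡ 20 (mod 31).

From x ≡ 19 (mod 29) write x = 19 + 29t. Substituting into x ≡ 16 (mod 19) gives 29t ≡ 16 (mod 19), and since 10⁻¹ ≡ 2 (mod 19), t ≡ 13. Hence x ≡ 19 + 29·13 = 396 (mod 551).
From x ≡ 396 (mod 551) write x = 396 + 551t. Substituting into x ≡ 20 (mod 31) gives 551t ≡ 27 (mod 31), and since 24⁻¹ ≡ 22 (mod 31), t ≡ 5. Hence x ≡ 396 + 551·5 = 3151 (mod 17081).

3151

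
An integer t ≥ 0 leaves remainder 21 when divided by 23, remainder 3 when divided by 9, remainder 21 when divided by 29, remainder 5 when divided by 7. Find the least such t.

The moduli are pairwise coprime; N = 23·9·29·7 = 42021.
N/23 = 1827; 1827 ≡ 10 (mod 23); 10·7 ≡ 1, so inverse 7.
N/9 = 4669; 4669 ≡ 7 (mod 9); 7·4 ≡ 1, so inverse 4.
N/29 = 1449; 1449 ≡ 28 (mod 29); 28·28 ≡ 1, so inverse 28.
N/7 = 6003; 6003 ≡ 4 (mod 7); 4·2 ≡ 1, so inverse 2.
t ≡ 21·1827·7 + 3·4669·4 + 21·1449·28 + 5·6003·2 = 1236639.
1236639 mod 42021 = 18030.

18030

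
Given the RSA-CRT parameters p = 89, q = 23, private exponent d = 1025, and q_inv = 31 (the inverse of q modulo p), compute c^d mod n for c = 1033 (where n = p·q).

d_p = d mod (p−1) = 1025 mod 88 = 57; d_q = d mod (q−1) = 13.
m₁ = c^(d_p) mod p: c ≡ 54 (mod 89), and 54^57 mod 89 = 74.
m₂ = c^(d_q) mod q: c ≡ 21 (mod 23), and 21^13 mod 23 = 19.
h = q_inv·(m₁ − m₂) mod p = 31·(74 − 19) mod 89 = 14.
m = m₂ + h·q = 19 + 14·23 = 341.

341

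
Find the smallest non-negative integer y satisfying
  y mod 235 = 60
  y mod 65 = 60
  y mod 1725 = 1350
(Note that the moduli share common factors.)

1017375

gcd(235, 65) = 5 and 5 | (60 − 60), so the pair is consistent; merging gives y ≡ 60 (mod 3055), where 3055 = lcm(235, 65).
gcd(3055, 1725) = 5 and 5 | (1350 − 60), so the pair is consistent; merging gives y ≡ 1017375 (mod 1053975), where 1053975 = lcm(3055, 1725).
The solution is unique modulo lcm(235, 65, 1725) = 1053975.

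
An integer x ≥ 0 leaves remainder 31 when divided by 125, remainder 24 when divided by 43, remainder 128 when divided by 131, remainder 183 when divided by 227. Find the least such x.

18892031

The moduli are pairwise coprime; N = 125·43·131·227 = 159836375.
N/125 = 1278691; 1278691 ≡ 66 (mod 125); 66·36 ≡ 1, so inverse 36.
N/43 = 3717125; 3717125 ≡ 33 (mod 43); 33·30 ≡ 1, so inverse 30.
N/131 = 1220125; 1220125 ≡ 122 (mod 131); 122·29 ≡ 1, so inverse 29.
N/227 = 704125; 704125 ≡ 198 (mod 227); 198·180 ≡ 1, so inverse 180.
x ≡ 31·1278691·36 + 24·3717125·30 + 128·1220125·29 + 183·704125·180 = 31826330656.
31826330656 mod 159836375 = 18892031.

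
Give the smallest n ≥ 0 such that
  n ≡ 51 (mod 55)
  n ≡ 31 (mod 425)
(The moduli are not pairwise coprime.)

2581

gcd(55, 425) = 5 and 5 | (31 − 51), so the pair is consistent; merging gives n ≡ 2581 (mod 4675), where 4675 = lcm(55, 425).
The solution is unique modulo lcm(55, 425) = 4675.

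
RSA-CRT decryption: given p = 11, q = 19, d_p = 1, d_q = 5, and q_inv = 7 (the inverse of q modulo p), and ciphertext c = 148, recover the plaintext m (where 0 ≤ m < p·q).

192

m₁ = c^(d_p) mod p: c ≡ 5 (mod 11), and 5^1 mod 11 = 5.
m₂ = c^(d_q) mod q: c ≡ 15 (mod 19), and 15^5 mod 19 = 2.
h = q_inv·(m₁ − m₂) mod p = 7·(5 − 2) mod 11 = 10.
m = m₂ + h·q = 2 + 10·19 = 192.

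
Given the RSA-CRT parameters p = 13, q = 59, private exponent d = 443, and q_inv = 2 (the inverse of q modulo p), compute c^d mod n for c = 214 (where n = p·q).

622

d_p = d mod (p−1) = 443 mod 12 = 11; d_q = d mod (q−1) = 37.
m₁ = c^(d_p) mod p: c ≡ 6 (mod 13), and 6^11 mod 13 = 11.
m₂ = c^(d_q) mod q: c ≡ 37 (mod 59), and 37^37 mod 59 = 32.
h = q_inv·(m₁ − m₂) mod p = 2·(11 − 32) mod 13 = 10.
m = m₂ + h·q = 32 + 10·59 = 622.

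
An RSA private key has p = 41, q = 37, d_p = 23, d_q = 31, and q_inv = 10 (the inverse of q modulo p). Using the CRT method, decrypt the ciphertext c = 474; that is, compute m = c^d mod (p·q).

892

m₁ = c^(d_p) mod p: c ≡ 23 (mod 41), and 23^23 mod 41 = 31.
m₂ = c^(d_q) mod q: c ≡ 30 (mod 37), and 30^31 mod 37 = 4.
h = q_inv·(m₁ − m₂) mod p = 10·(31 − 4) mod 41 = 24.
m = m₂ + h·q = 4 + 24·37 = 892.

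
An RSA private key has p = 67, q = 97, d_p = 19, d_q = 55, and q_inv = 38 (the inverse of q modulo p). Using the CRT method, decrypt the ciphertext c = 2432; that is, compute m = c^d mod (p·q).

3964

m₁ = c^(d_p) mod p: c ≡ 20 (mod 67), and 20^19 mod 67 = 11.
m₂ = c^(d_q) mod q: c ≡ 7 (mod 97), and 7^55 mod 97 = 84.
h = q_inv·(m₁ − m₂) mod p = 38·(11 − 84) mod 67 = 40.
m = m₂ + h·q = 84 + 40·97 = 3964.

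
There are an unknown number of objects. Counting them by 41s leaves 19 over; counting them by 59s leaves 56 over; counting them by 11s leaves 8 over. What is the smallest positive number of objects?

20765

The moduli are pairwise coprime; M = 41·59·11 = 26609.
M/41 = 649; 649 ≡ 34 (mod 41); 34·35 ≡ 1, so inverse 35.
M/59 = 451; 451 ≡ 38 (mod 59); 38·14 ≡ 1, so inverse 14.
M/11 = 2419; 2419 ≡ 10 (mod 11); 10·10 ≡ 1, so inverse 10.
N ≡ 19·649·35 + 56·451·14 + 8·2419·10 = 978689.
978689 mod 26609 = 20765.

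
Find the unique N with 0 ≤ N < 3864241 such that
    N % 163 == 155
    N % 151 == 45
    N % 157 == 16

3276292

The moduli are pairwise coprime; M = 163·151·157 = 3864241.
M/163 = 23707; 23707 ≡ 72 (mod 163); 72·120 ≡ 1, so inverse 120.
M/151 = 25591; 25591 ≡ 72 (mod 151); 72·86 ≡ 1, so inverse 86.
M/157 = 24613; 24613 ≡ 121 (mod 157); 121·109 ≡ 1, so inverse 109.
N ≡ 155·23707·120 + 45·25591·86 + 16·24613·109 = 582912442.
582912442 mod 3864241 = 3276292.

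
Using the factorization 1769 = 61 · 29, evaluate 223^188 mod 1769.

596

Mod 61: 223 ≡ 40; by Fermat, exponent reduces to 188 mod 60 = 8; 40^8 ≡ 47 (mod 61).
Mod 29: 223 ≡ 20; by Fermat, exponent reduces to 188 mod 28 = 20; 20^20 ≡ 16 (mod 29).
Combine by CRT: x ≡ 47 (mod 61), x ≡ 16 (mod 29) ⇒ x ≡ 596 (mod 1769).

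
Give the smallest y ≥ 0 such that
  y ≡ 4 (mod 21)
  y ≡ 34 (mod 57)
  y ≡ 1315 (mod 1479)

155131

gcd(21, 57) = 3 and 3 | (34 − 4), so the pair is consistent; merging gives y ≡ 319 (mod 399), where 399 = lcm(21, 57).
gcd(399, 1479) = 3 and 3 | (1315 − 319), so the pair is consistent; merging gives y ≡ 155131 (mod 196707), where 196707 = lcm(399, 1479).
The solution is unique modulo lcm(21, 57, 1479) = 196707.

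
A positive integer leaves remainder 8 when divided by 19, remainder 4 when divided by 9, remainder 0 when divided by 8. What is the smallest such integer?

The moduli are pairwise coprime; N = 19·9·8 = 1368.
N/19 = 72; 72 ≡ 15 (mod 19); 15·14 ≡ 1, so inverse 14.
N/9 = 152; 152 ≡ 8 (mod 9); 8·8 ≡ 1, so inverse 8.
N/8 = 171; 171 ≡ 3 (mod 8); 3·3 ≡ 1, so inverse 3.
m ≡ 8·72·14 + 4·152·8 + 0·171·3 = 12928.
12928 mod 1368 = 616.

616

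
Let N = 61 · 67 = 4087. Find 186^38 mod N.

3816

Mod 61: 186 ≡ 3; 3^38 ≡ 34 (mod 61).
Mod 67: 186 ≡ 52; 52^38 ≡ 64 (mod 67).
Combine by CRT: x ≡ 34 (mod 61), x ≡ 64 (mod 67) ⇒ x ≡ 3816 (mod 4087).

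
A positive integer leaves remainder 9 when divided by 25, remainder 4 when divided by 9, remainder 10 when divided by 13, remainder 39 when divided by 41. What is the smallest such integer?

56209

From x ≡ 9 (mod 25) write x = 9 + 25t. Substituting into x ≡ 4 (mod 9) gives 25t ≡ 4 (mod 9), and since 7⁻¹ ≡ 4 (mod 9), t ≡ 7. Hence x ≡ 9 + 25·7 = 184 (mod 225).
From x ≡ 184 (mod 225) write x = 184 + 225t. Substituting into x ≡ 10 (mod 13) gives 225t ≡ 8 (mod 13), and since 4⁻¹ ≡ 10 (mod 13), t ≡ 2. Hence x ≡ 184 + 225·2 = 634 (mod 2925).
From x ≡ 634 (mod 2925) write x = 634 + 2925t. Substituting into x ≡ 39 (mod 41) gives 2925t ≡ 20 (mod 41), and since 14⁻¹ ≡ 3 (mod 41), t ≡ 19. Hence x ≡ 634 + 2925·19 = 56209 (mod 119925).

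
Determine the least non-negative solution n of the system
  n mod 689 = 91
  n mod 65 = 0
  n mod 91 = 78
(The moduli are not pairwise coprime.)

Combine the congruences pairwise.
gcd(689, 65) = 13 and 13 | (0 − 91), so the pair is consistent; merging gives n ≡ 780 (mod 3445), where 3445 = lcm(689, 65).
gcd(3445, 91) = 13 and 13 | (78 − 780), so the pair is consistent; merging gives n ≡ 18005 (mod 24115), where 24115 = lcm(3445, 91).
The solution is unique modulo lcm(689, 65, 91) = 24115.

18005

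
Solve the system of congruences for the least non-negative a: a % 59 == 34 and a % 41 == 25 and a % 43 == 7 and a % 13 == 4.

Combine the congruences pairwise.
From a ≡ 34 (mod 59) write a = 34 + 59t. Substituting into a ≡ 25 (mod 41) gives 59t ≡ 32 (mod 41), and since 18⁻¹ ≡ 16 (mod 41), t ≡ 20. Hence a ≡ 34 + 59·20 = 1214 (mod 2419).
From a ≡ 1214 (mod 2419) write a = 1214 + 2419t. Substituting into a ≡ 7 (mod 43) gives 2419t ≡ 40 (mod 43), and since 11⁻¹ ≡ 4 (mod 43), t ≡ 31. Hence a ≡ 1214 + 2419·31 = 76203 (mod 104017).
From a ≡ 76203 (mod 104017) write a = 76203 + 104017t. Substituting into a ≡ 4 (mod 13) gives 104017t ≡ 7 (mod 13), and since 4⁻¹ ≡ 10 (mod 13), t ≡ 5. Hence a ≡ 76203 + 104017·5 = 596288 (mod 1352221).

596288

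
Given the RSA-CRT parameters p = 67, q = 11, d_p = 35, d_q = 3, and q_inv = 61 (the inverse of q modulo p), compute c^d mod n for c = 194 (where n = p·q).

585

m₁ = c^(d_p) mod p: c ≡ 60 (mod 67), and 60^35 mod 67 = 49.
m₂ = c^(d_q) mod q: c ≡ 7 (mod 11), and 7^3 mod 11 = 2.
h = q_inv·(m₁ − m₂) mod p = 61·(49 − 2) mod 67 = 53.
m = m₂ + h·q = 2 + 53·11 = 585.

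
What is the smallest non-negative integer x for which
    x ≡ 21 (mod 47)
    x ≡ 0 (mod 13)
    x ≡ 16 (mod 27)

7306

The moduli are pairwise coprime; N = 47·13·27 = 16497.
N/47 = 351; 351 ≡ 22 (mod 47); 22·15 ≡ 1, so inverse 15.
N/13 = 1269; 1269 ≡ 8 (mod 13); 8·5 ≡ 1, so inverse 5.
N/27 = 611; 611 ≡ 17 (mod 27); 17·8 ≡ 1, so inverse 8.
x ≡ 21·351·15 + 0·1269·5 + 16·611·8 = 188773.
188773 mod 16497 = 7306.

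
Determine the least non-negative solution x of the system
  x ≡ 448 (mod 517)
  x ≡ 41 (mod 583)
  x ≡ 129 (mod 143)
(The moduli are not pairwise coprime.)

254812

gcd(517, 583) = 11 and 11 | (41 − 448), so the pair is consistent; merging gives x ≡ 8203 (mod 27401), where 27401 = lcm(517, 583).
gcd(27401, 143) = 11 and 11 | (129 − 8203), so the pair is consistent; merging gives x ≡ 254812 (mod 356213), where 356213 = lcm(27401, 143).
The solution is unique modulo lcm(517, 583, 143) = 356213.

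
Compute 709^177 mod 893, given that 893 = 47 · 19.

Mod 47: 709 ≡ 4; by Fermat, exponent reduces to 177 mod 46 = 39; 4^39 ≡ 42 (mod 47).
Mod 19: 709 ≡ 6; by Fermat, exponent reduces to 177 mod 18 = 15; 6^15 ≡ 11 (mod 19).
Combine by CRT: x ≡ 42 (mod 47), x ≡ 11 (mod 19) ⇒ x ≡ 277 (mod 893).

277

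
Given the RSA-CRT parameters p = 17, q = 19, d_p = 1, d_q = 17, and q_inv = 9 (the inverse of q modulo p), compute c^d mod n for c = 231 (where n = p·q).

m₁ = c^(d_p) mod p: c ≡ 10 (mod 17), and 10^1 mod 17 = 10.
m₂ = c^(d_q) mod q: c ≡ 3 (mod 19), and 3^17 mod 19 = 13.
h = q_inv·(m₁ − m₂) mod p = 9·(10 − 13) mod 17 = 7.
m = m₂ + h·q = 13 + 7·19 = 146.

146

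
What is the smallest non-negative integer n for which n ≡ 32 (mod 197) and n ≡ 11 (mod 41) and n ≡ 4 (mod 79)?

633584

From n ≡ 32 (mod 197) write n = 32 + 197t. Substituting into n ≡ 11 (mod 41) gives 197t ≡ 20 (mod 41), and since 33⁻¹ ≡ 5 (mod 41), t ≡ 18. Hence n ≡ 32 + 197·18 = 3578 (mod 8077).
From n ≡ 3578 (mod 8077) write n = 3578 + 8077t. Substituting into n ≡ 4 (mod 79) gives 8077t ≡ 60 (mod 79), and since 19⁻¹ ≡ 25 (mod 79), t ≡ 78. Hence n ≡ 3578 + 8077·78 = 633584 (mod 638083).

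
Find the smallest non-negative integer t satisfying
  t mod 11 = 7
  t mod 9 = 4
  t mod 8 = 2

634

The moduli are pairwise coprime; N = 11·9·8 = 792.
N/11 = 72; 72 ≡ 6 (mod 11); 6·2 ≡ 1, so inverse 2.
N/9 = 88; 88 ≡ 7 (mod 9); 7·4 ≡ 1, so inverse 4.
N/8 = 99; 99 ≡ 3 (mod 8); 3·3 ≡ 1, so inverse 3.
t ≡ 7·72·2 + 4·88·4 + 2·99·3 = 3010.
3010 mod 792 = 634.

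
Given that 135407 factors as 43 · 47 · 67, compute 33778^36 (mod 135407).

Mod 43: 33778 ≡ 23; 23^36 ≡ 11 (mod 43).
Mod 47: 33778 ≡ 32; 32^36 ≡ 3 (mod 47).
Mod 67: 33778 ≡ 10; 10^36 ≡ 62 (mod 67).
Combine by CRT: x ≡ 11 (mod 43), x ≡ 3 (mod 47), x ≡ 62 (mod 67) ⇒ x ≡ 18286 (mod 135407).

18286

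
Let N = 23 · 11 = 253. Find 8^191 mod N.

Mod 23: 8 ≡ 8; by Fermat, exponent reduces to 191 mod 22 = 15; 8^15 ≡ 2 (mod 23).
Mod 11: 8 ≡ 8; by Fermat, exponent reduces to 191 mod 10 = 1; 8^1 ≡ 8 (mod 11).
Combine by CRT: x ≡ 2 (mod 23), x ≡ 8 (mod 11) ⇒ x ≡ 140 (mod 253).

140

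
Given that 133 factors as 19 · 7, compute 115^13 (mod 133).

115

Mod 19: 115 ≡ 1; 1^13 ≡ 1 (mod 19).
Mod 7: 115 ≡ 3; by Fermat, exponent reduces to 13 mod 6 = 1; 3^1 ≡ 3 (mod 7).
Combine by CRT: x ≡ 1 (mod 19), x ≡ 3 (mod 7) ⇒ x ≡ 115 (mod 133).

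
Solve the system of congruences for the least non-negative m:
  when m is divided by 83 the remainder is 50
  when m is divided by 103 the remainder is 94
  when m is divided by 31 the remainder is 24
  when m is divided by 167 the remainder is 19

The moduli are pairwise coprime; N = 83·103·31·167 = 44258173.
N/83 = 533231; 533231 ≡ 39 (mod 83); 39·66 ≡ 1, so inverse 66.
N/103 = 429691; 429691 ≡ 78 (mod 103); 78·70 ≡ 1, so inverse 70.
N/31 = 1427683; 1427683 ≡ 9 (mod 31); 9·7 ≡ 1, so inverse 7.
N/167 = 265019; 265019 ≡ 157 (mod 167); 157·50 ≡ 1, so inverse 50.
m ≡ 50·533231·66 + 94·429691·70 + 24·1427683·7 + 19·265019·50 = 5078647874.
5078647874 mod 44258173 = 33216152.

33216152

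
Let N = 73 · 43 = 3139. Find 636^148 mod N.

9

Mod 73: 636 ≡ 52; by Fermat, exponent reduces to 148 mod 72 = 4; 52^4 ≡ 9 (mod 73).
Mod 43: 636 ≡ 34; by Fermat, exponent reduces to 148 mod 42 = 22; 34^22 ≡ 9 (mod 43).
Combine by CRT: x ≡ 9 (mod 73), x ≡ 9 (mod 43) ⇒ x ≡ 9 (mod 3139).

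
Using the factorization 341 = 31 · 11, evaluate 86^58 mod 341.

Mod 31: 86 ≡ 24; by Fermat, exponent reduces to 58 mod 30 = 28; 24^28 ≡ 19 (mod 31).
Mod 11: 86 ≡ 9; by Fermat, exponent reduces to 58 mod 10 = 8; 9^8 ≡ 3 (mod 11).
Combine by CRT: x ≡ 19 (mod 31), x ≡ 3 (mod 11) ⇒ x ≡ 267 (mod 341).

267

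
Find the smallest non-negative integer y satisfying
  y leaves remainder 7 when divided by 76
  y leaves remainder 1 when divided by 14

463

gcd(76, 14) = 2 and 2 | (1 − 7), so the pair is consistent; merging gives y ≡ 463 (mod 532), where 532 = lcm(76, 14).
The solution is unique modulo lcm(76, 14) = 532.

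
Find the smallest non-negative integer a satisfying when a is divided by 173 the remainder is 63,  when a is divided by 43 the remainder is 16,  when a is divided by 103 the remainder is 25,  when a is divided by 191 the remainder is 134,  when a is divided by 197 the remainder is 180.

From a ≡ 63 (mod 173) write a = 63 + 173t. Substituting into a ≡ 16 (mod 43) gives 173t ≡ 39 (mod 43), and since 1⁻¹ ≡ 1 (mod 43), t ≡ 39. Hence a ≡ 63 + 173·39 = 6810 (mod 7439).
From a ≡ 6810 (mod 7439) write a = 6810 + 7439t. Substituting into a ≡ 25 (mod 103) gives 7439t ≡ 13 (mod 103), and since 23⁻¹ ≡ 9 (mod 103), t ≡ 14. Hence a ≡ 6810 + 7439·14 = 110956 (mod 766217).
From a ≡ 110956 (mod 766217) write a = 110956 + 766217t. Substituting into a ≡ 134 (mod 191) gives 766217t ≡ 149 (mod 191), and since 116⁻¹ ≡ 28 (mod 191), t ≡ 161. Hence a ≡ 110956 + 766217·161 = 123471893 (mod 146347447).
From a ≡ 123471893 (mod 146347447) write a = 123471893 + 146347447t. Substituting into a ≡ 180 (mod 197) gives 146347447t ≡ 7 (mod 197), and since 87⁻¹ ≡ 77 (mod 197), t ≡ 145. Hence a ≡ 123471893 + 146347447·145 = 21343851708 (mod 28830447059).

21343851708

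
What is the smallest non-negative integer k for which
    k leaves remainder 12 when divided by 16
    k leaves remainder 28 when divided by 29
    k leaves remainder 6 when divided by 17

The moduli are pairwise coprime; N = 16·29·17 = 7888.
N/16 = 493; 493 ≡ 13 (mod 16); 13·5 ≡ 1, so inverse 5.
N/29 = 272; 272 ≡ 11 (mod 29); 11·8 ≡ 1, so inverse 8.
N/17 = 464; 464 ≡ 5 (mod 17); 5·7 ≡ 1, so inverse 7.
k ≡ 12·493·5 + 28·272·8 + 6·464·7 = 109996.
109996 mod 7888 = 7452.

7452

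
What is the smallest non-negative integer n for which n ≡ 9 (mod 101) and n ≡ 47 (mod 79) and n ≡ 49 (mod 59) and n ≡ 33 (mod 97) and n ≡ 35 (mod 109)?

509895277

The moduli are pairwise coprime; M = 101·79·59·97·109 = 4977356053.
M/101 = 49280753; 49280753 ≡ 25 (mod 101); 25·97 ≡ 1, so inverse 97.
M/79 = 63004507; 63004507 ≡ 32 (mod 79); 32·42 ≡ 1, so inverse 42.
M/59 = 84361967; 84361967 ≡ 50 (mod 59); 50·13 ≡ 1, so inverse 13.
M/97 = 51312949; 51312949 ≡ 46 (mod 97); 46·19 ≡ 1, so inverse 19.
M/109 = 45663817; 45663817 ≡ 11 (mod 109); 11·10 ≡ 1, so inverse 10.
n ≡ 9·49280753·97 + 47·63004507·42 + 49·84361967·13 + 33·51312949·19 + 35·45663817·10 = 269287122139.
269287122139 mod 4977356053 = 509895277.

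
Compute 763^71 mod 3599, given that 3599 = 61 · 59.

Mod 61: 763 ≡ 31; by Fermat, exponent reduces to 71 mod 60 = 11; 31^11 ≡ 7 (mod 61).
Mod 59: 763 ≡ 55; by Fermat, exponent reduces to 71 mod 58 = 13; 55^13 ≡ 37 (mod 59).
Combine by CRT: x ≡ 7 (mod 61), x ≡ 37 (mod 59) ⇒ x ≡ 922 (mod 3599).

922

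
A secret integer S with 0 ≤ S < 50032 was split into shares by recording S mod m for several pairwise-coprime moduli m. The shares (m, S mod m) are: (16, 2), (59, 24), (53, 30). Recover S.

28226

Combine the congruences pairwise.
From S ≡ 2 (mod 16) write S = 2 + 16t. Substituting into S ≡ 24 (mod 59) gives 16t ≡ 22 (mod 59), and since 16⁻¹ ≡ 48 (mod 59), t ≡ 53. Hence S ≡ 2 + 16·53 = 850 (mod 944).
From S ≡ 850 (mod 944) write S = 850 + 944t. Substituting into S ≡ 30 (mod 53) gives 944t ≡ 28 (mod 53), and since 43⁻¹ ≡ 37 (mod 53), t ≡ 29. Hence S ≡ 850 + 944·29 = 28226 (mod 50032).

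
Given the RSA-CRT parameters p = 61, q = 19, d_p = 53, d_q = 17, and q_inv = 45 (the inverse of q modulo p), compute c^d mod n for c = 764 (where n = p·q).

955

m₁ = c^(d_p) mod p: c ≡ 32 (mod 61), and 32^53 mod 61 = 40.
m₂ = c^(d_q) mod q: c ≡ 4 (mod 19), and 4^17 mod 19 = 5.
h = q_inv·(m₁ − m₂) mod p = 45·(40 − 5) mod 61 = 50.
m = m₂ + h·q = 5 + 50·19 = 955.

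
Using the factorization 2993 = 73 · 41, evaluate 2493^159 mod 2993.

Mod 73: 2493 ≡ 11; by Fermat, exponent reduces to 159 mod 72 = 15; 11^15 ≡ 7 (mod 73).
Mod 41: 2493 ≡ 33; by Fermat, exponent reduces to 159 mod 40 = 39; 33^39 ≡ 5 (mod 41).
Combine by CRT: x ≡ 7 (mod 73), x ≡ 5 (mod 41) ⇒ x ≡ 1686 (mod 2993).

1686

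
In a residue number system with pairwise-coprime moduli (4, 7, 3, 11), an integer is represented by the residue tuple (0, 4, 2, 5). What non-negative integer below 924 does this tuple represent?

368

The moduli are pairwise coprime; N = 4·7·3·11 = 924.
N/4 = 231; 231 ≡ 3 (mod 4); 3·3 ≡ 1, so inverse 3.
N/7 = 132; 132 ≡ 6 (mod 7); 6·6 ≡ 1, so inverse 6.
N/3 = 308; 308 ≡ 2 (mod 3); 2·2 ≡ 1, so inverse 2.
N/11 = 84; 84 ≡ 7 (mod 11); 7·8 ≡ 1, so inverse 8.
x ≡ 0·231·3 + 4·132·6 + 2·308·2 + 5·84·8 = 7760.
7760 mod 924 = 368.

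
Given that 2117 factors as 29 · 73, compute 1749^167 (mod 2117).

Mod 29: 1749 ≡ 9; by Fermat, exponent reduces to 167 mod 28 = 27; 9^27 ≡ 13 (mod 29).
Mod 73: 1749 ≡ 70; by Fermat, exponent reduces to 167 mod 72 = 23; 70^23 ≡ 24 (mod 73).
Combine by CRT: x ≡ 13 (mod 29), x ≡ 24 (mod 73) ⇒ x ≡ 535 (mod 2117).

535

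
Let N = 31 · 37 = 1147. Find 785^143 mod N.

Mod 31: 785 ≡ 10; by Fermat, exponent reduces to 143 mod 30 = 23; 10^23 ≡ 14 (mod 31).
Mod 37: 785 ≡ 8; by Fermat, exponent reduces to 143 mod 36 = 35; 8^35 ≡ 14 (mod 37).
Combine by CRT: x ≡ 14 (mod 31), x ≡ 14 (mod 37) ⇒ x ≡ 14 (mod 1147).

14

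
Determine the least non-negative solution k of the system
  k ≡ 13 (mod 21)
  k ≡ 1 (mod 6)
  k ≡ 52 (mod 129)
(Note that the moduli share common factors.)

181

gcd(21, 6) = 3 and 3 | (1 − 13), so the pair is consistent; merging gives k ≡ 13 (mod 42), where 42 = lcm(21, 6).
gcd(42, 129) = 3 and 3 | (52 − 13), so the pair is consistent; merging gives k ≡ 181 (mod 1806), where 1806 = lcm(42, 129).
The solution is unique modulo lcm(21, 6, 129) = 1806.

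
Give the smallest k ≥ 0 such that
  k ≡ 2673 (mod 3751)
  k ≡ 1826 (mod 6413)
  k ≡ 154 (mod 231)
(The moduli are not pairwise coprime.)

681604

Combine the congruences pairwise.
gcd(3751, 6413) = 121 and 121 | (1826 − 2673), so the pair is consistent; merging gives k ≡ 85195 (mod 198803), where 198803 = lcm(3751, 6413).
gcd(198803, 231) = 11 and 11 | (154 − 85195), so the pair is consistent; merging gives k ≡ 681604 (mod 4174863), where 4174863 = lcm(198803, 231).
The solution is unique modulo lcm(3751, 6413, 231) = 4174863.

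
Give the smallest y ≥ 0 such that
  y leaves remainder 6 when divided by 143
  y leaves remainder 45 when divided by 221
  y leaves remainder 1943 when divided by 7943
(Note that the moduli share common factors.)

81373

Combine the congruences pairwise.
gcd(143, 221) = 13 and 13 | (45 − 6), so the pair is consistent; merging gives y ≡ 1150 (mod 2431), where 2431 = lcm(143, 221).
gcd(2431, 7943) = 13 and 13 | (1943 − 1150), so the pair is consistent; merging gives y ≡ 81373 (mod 1485341), where 1485341 = lcm(2431, 7943).
The solution is unique modulo lcm(143, 221, 7943) = 1485341.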